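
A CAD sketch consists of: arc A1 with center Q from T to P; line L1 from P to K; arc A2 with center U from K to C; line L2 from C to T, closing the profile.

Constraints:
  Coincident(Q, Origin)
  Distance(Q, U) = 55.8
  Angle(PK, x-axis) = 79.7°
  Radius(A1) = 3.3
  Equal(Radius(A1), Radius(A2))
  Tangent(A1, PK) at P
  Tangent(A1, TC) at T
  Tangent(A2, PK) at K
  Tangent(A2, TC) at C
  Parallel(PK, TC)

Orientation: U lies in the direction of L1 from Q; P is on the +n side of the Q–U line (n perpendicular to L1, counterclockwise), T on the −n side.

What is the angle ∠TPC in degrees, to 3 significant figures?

83.3°

Tangency of A1 to both parallel lines with radius 3.3 puts P and T at Q ± 3.3·n: P = (-3.25, 0.590), T = (3.25, -0.590). Equal radii place K and C the same way about U: K = U + 3.3·n = (6.73, 55.5), C = U − 3.3·n = (13.2, 54.3). Then cos ∠TPC = PT·PC / (|PT||PC|), giving 83.3°.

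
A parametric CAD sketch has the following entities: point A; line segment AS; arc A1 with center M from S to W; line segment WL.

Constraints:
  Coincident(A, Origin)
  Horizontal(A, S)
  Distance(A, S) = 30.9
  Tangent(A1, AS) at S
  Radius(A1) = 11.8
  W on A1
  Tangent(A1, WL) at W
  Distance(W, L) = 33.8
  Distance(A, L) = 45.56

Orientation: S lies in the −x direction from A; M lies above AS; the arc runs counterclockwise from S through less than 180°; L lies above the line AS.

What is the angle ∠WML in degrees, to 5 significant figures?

70.755°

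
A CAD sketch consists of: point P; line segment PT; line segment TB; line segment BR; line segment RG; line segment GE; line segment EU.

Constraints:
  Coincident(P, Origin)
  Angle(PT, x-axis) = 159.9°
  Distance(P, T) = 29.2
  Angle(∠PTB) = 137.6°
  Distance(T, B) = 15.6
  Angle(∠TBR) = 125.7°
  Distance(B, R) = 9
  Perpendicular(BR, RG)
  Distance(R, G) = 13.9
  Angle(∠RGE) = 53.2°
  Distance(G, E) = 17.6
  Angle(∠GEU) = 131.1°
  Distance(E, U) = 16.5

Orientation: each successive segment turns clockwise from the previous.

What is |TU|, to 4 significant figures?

25.91

P is at the origin; PT runs at 159.9° with length 29.2, so T = (-27.42, 10.03). ∠PTB = 137.6° gives TB at 117.5° from the x-axis; with |TB| = 15.6, B = (-34.62, 23.87). ∠TBR = 125.7° gives BR at 63.20° from the x-axis; with |BR| = 9.0, R = (-30.57, 31.91). BR ⟂ RG, so RG runs at -26.80°; with |RG| = 13.9, G = (-18.16, 25.64). ∠RGE = 53.2° gives GE at -153.6° from the x-axis; with |GE| = 17.6, E = (-33.92, 17.81). ∠GEU = 131.1° gives EU at 157.5° from the x-axis; with |EU| = 16.5, U = (-49.17, 24.13). Then |TU| = |U − T| = 25.91.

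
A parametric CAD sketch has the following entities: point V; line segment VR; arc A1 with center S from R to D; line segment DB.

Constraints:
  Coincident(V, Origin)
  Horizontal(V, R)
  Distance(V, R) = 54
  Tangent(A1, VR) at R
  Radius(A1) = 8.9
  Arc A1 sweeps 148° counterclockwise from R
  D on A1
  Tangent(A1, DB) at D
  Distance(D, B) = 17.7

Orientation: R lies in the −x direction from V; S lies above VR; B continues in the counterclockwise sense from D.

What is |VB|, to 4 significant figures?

69.29

V is at the origin; V and R share the same y with |VR| = 54.0 and R on the −x side, so R = (-54.00, 0.000). Since A1 is tangent to VR there, SR ⟂ VR, so S = R + (0, 8.9) = (-54.00, 8.900). On A1, R sits at bearing -90° from S; a 148° counterclockwise sweep puts D at bearing 58°, so D = S + 8.9·(cos 58°, sin 58°) = (-49.28, 16.45). Tangency of A1 to DB means the radius SD is perpendicular to DB, so DB runs along (−sin 58°, cos 58°); with |DB| = 17.7, B = (-64.29, 25.83). Then |VB| = |B − V| = 69.29.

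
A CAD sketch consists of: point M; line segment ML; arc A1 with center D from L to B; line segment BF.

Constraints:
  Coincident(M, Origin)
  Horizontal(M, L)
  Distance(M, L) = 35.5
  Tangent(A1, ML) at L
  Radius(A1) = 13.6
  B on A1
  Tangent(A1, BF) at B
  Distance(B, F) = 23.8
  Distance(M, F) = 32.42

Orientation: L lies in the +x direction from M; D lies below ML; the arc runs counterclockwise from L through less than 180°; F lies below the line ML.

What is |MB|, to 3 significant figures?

24.5

M is at the origin; M and L share the same y with |ML| = 35.5 and L on the +x side, so L = (35.5, 0.00). Since A1 is tangent to ML there, DL ⟂ ML, so D = L + (0, -13.6) = (35.5, -13.6). Since DB ⟂ BF (tangency), |DF| = √(13.6² + 23.8²) = 27.4 regardless of where B sits on A1. So F lies on both circle(M, 32.42) and circle(D, 27.4); the below-ML intersection is F = (13.2, -29.6). B is the foot of the tangent from F: B = (23.1, -7.95).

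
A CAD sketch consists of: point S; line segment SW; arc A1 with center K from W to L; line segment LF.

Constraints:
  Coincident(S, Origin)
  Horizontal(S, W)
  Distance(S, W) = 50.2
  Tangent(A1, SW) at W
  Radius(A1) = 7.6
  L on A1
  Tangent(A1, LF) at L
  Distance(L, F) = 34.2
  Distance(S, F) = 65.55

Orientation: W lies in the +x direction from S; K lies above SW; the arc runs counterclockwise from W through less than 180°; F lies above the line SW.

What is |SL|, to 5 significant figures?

58.351

Checks: |KL| = 7.600 ✓; ∠(KL, LF) = 90.00° ✓; |LF| = 34.20 ✓; |SF| = 65.55 ✓.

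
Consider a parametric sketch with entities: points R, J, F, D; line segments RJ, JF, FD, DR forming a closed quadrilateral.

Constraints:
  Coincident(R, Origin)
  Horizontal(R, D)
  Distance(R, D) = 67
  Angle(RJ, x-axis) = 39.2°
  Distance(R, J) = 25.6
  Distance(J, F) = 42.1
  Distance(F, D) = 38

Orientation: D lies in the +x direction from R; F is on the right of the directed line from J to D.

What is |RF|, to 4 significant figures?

42.80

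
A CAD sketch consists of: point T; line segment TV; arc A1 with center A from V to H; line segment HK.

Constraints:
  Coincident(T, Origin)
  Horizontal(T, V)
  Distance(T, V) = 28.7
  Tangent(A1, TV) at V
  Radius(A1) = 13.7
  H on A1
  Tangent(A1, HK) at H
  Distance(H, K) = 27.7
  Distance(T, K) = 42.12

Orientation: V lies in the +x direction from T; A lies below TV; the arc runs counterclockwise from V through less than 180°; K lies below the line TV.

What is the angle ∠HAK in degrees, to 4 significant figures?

63.68°

Checks: T.y = 0.00, V.y = 0.00 ✓; |AH| = 13.70 ✓; ∠(AH, HK) = 90.00° ✓; |HK| = 27.70 ✓; |TK| = 42.12 ✓.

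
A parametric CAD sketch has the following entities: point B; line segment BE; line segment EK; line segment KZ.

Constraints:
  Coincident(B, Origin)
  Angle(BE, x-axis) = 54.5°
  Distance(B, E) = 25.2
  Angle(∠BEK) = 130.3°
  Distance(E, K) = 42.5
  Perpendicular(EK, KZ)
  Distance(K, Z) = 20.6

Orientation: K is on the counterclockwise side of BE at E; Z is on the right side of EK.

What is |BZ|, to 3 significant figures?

71.0

∠BEK = 130.3°, so EK runs at 54.5° + (180° − 130.3°) = 104° from the x-axis; with |EK| = 42.5, K = E + 42.5·(cos 104°, sin 104°) = (4.21, 61.7). The perpendicularity gives KZ at right angles to EK; with |KZ| = 20.6 on the right of EK, Z = K + 20.6·(0.969, 0.245) = (24.2, 66.8). Then |BZ| = |Z − B| = 71.0.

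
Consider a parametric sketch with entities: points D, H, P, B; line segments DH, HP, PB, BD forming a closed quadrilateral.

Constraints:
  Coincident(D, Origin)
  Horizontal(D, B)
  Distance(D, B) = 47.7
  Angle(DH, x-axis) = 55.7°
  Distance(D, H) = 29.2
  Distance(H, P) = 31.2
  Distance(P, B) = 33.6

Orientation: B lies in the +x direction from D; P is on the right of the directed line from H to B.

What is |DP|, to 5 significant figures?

16.428

D is at the origin; DB is horizontal with |DB| = 47.7 and B in +x, so B = (47.7, 0). DH runs at 55.7° with |DH| = 29.2, so H = (16.455, 24.122). P is determined by |HP| = 31.2 and |PB| = 33.6 together: it lies at the intersection of circle(H, 31.2) and circle(B, 33.6). With |HB| = 39.473, the foot of the radical line on HB is 17.767 from H and the perpendicular offset is √(31.2² − 17.767²) = 25.647. Taking the right-of-HB solution: P = (14.845, -7.0364).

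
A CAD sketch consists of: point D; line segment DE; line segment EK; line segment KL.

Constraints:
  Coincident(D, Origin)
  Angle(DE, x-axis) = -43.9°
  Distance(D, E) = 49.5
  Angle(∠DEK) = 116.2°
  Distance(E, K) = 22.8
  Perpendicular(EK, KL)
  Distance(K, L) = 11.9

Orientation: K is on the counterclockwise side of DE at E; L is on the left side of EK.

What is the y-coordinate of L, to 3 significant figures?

-15.4

D is at the origin; DE runs at -43.9° with length 49.5, so E = 49.5·(cos -43.9°, sin -43.9°) = (35.7, -34.3). ∠DEK = 116.2°, so EK runs at -43.9° + (180° − 116.2°) = 19.9° from the x-axis; with |EK| = 22.8, K = E + 22.8·(cos 19.9°, sin 19.9°) = (57.1, -26.6). EK ⟂ KL; with |KL| = 11.9 on the left of EK, L = K + 11.9·(-0.340, 0.940) = (53.1, -15.4). So L.y = -15.4.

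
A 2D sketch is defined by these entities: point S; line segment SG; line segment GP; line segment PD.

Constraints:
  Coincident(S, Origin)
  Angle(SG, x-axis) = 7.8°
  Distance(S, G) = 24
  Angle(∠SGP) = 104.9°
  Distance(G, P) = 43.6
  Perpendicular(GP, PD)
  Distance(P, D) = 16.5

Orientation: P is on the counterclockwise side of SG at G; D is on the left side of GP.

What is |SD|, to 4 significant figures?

50.22

S is at the origin; SG runs at 7.8° with length 24.0, so G = 24.0·(cos 7.8°, sin 7.8°) = (23.78, 3.257). ∠SGP = 104.9°, so GP runs at 7.8° + (180° − 104.9°) = 82.90° from the x-axis; with |GP| = 43.6, P = G + 43.6·(cos 82.90°, sin 82.90°) = (29.17, 46.52). GP is perpendicular to PD; with |PD| = 16.5 on the left of GP, D = P + 16.5·(-0.9923, 0.1236) = (12.79, 48.56). Then |SD| = |D − S| = 50.22.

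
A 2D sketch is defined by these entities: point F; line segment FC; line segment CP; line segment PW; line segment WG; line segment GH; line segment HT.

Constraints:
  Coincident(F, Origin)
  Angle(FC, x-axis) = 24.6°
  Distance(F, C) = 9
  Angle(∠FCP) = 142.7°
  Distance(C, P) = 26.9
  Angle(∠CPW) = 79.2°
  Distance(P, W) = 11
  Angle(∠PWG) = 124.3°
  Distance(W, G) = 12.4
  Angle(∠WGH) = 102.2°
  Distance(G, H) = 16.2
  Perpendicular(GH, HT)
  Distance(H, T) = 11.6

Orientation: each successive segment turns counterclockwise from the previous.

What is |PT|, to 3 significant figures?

14.1

F is at the origin; FC runs at 24.6° with length 9.0, so C = (8.18, 3.75). ∠FCP = 142.7° gives CP at 61.9° from the x-axis; with |CP| = 26.9, P = (20.9, 27.5). ∠CPW = 79.2° gives PW at 163° from the x-axis; with |PW| = 11.0, W = (10.4, 30.7). ∠PWG = 124.3° gives WG at -142° from the x-axis; with |WG| = 12.4, G = (0.633, 23.0). ∠WGH = 102.2° gives GH at -63.8° from the x-axis; with |GH| = 16.2, H = (7.79, 8.51). The perpendicularity gives HT at right angles to GH, so HT runs at 26.2°; with |HT| = 11.6, T = (18.2, 13.6). Then |PT| = |T − P| = 14.1.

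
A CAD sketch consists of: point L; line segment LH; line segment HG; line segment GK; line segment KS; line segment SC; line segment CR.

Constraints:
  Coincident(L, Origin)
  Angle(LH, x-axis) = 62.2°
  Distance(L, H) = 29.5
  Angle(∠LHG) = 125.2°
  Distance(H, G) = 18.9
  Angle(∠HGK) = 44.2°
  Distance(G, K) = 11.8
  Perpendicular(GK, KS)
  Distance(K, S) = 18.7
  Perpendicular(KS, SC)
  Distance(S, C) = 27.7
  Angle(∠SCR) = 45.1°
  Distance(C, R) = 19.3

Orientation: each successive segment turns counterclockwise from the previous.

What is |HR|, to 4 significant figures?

17.80

L is at the origin; LH runs at 62.2° with length 29.5, so H = (13.76, 26.10). ∠LHG = 125.2° gives HG at 117.0° from the x-axis; with |HG| = 18.9, G = (5.178, 42.94). ∠HGK = 44.2° gives GK at -107.2° from the x-axis; with |GK| = 11.8, K = (1.689, 31.66). The perpendicularity gives KS at right angles to GK, so KS runs at -17.20°; with |KS| = 18.7, S = (19.55, 26.13). KS is perpendicular to SC, so SC runs at 72.80°; with |SC| = 27.7, C = (27.74, 52.59). ∠SCR = 45.1° gives CR at -152.3° from the x-axis; with |CR| = 19.3, R = (10.66, 43.62). Then |HR| = |R − H| = 17.80.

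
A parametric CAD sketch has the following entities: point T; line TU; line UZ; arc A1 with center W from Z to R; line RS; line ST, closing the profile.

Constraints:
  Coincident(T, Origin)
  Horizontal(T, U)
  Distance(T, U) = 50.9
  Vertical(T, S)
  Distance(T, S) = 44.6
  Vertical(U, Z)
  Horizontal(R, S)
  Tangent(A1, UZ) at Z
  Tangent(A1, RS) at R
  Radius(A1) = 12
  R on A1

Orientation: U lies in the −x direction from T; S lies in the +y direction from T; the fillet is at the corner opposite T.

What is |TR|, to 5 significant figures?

59.181

T is at the origin; T and U share the same y with |TU| = 50.9 and U on the −x side, so U = (-50.900, 0.0000). TS is vertical with |TS| = 44.6 and S on the +y side, so S = (0.0000, 44.600). The virtual corner opposite T is at (-50.900, 44.600). Tangency of A1 to UZ means the radius WZ is perpendicular to UZ and the tangent condition forces WR to be normal to RS, with radius 12.0, so the center W sits 12.0 in from both sides at W = (-38.900, 32.600). That places the tangent points at Z = (-50.900, 32.600) on UZ and R = (-38.900, 44.600) on RS. Then |TR| = |R − T| = 59.181.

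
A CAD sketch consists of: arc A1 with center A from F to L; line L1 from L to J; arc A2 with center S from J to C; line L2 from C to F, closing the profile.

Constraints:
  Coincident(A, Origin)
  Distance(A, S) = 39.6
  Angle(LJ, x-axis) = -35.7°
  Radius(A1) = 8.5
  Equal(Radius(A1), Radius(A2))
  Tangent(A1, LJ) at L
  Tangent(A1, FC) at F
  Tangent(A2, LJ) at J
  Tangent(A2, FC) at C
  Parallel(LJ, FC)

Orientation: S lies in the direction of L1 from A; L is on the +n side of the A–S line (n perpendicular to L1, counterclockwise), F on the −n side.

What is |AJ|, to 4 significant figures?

40.50

The slot axis is L1's direction at -35.7°, so u = (cos -35.7°, sin -35.7°) = (0.8121, -0.5835) and n = (−sin -35.7°, cos -35.7°) = (0.5835, 0.8121). A is at the origin and S lies 39.6 along u from A, so S = 39.6·u = (32.16, -23.11). Tangency of A1 to both parallel lines with radius 8.5 puts L and F at A ± 8.5·n: L = (4.960, 6.903), F = (-4.960, -6.903). Equal radii place J and C the same way about S: J = S + 8.5·n = (37.12, -16.21), C = S − 8.5·n = (27.20, -30.01). Then |AJ| = |J − A| = 40.50.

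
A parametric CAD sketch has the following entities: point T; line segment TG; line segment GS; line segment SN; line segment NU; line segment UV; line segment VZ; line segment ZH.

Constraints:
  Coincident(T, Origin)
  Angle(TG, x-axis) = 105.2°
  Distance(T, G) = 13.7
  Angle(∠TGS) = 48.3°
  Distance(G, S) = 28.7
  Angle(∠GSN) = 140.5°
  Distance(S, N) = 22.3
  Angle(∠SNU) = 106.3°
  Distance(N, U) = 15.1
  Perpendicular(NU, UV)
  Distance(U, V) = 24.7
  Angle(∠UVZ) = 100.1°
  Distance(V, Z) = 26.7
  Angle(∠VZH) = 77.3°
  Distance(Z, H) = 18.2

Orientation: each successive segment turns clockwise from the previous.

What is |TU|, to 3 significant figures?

35.6

∠GSN = 140.5° gives SN at -66.0° from the x-axis; with |SN| = 22.3, N = (31.2, -20.0). ∠SNU = 106.3° gives NU at -140° from the x-axis; with |NU| = 15.1, U = (19.6, -29.7). Then |TU| = |U − T| = 35.6.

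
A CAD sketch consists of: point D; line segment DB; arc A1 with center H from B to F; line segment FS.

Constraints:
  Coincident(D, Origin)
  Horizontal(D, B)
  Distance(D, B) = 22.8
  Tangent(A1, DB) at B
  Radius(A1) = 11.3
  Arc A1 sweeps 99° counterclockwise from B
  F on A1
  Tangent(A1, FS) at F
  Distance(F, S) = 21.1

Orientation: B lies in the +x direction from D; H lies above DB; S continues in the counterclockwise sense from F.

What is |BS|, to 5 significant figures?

34.807

On A1, B sits at bearing -90° from H; a 99° counterclockwise sweep puts F at bearing 9°, so F = H + 11.3·(cos 9°, sin 9°) = (33.961, 13.068). A1 meets FS tangentially, so HF is at right angles to FS, so FS runs along (−sin 9°, cos 9°); with |FS| = 21.1, S = (30.660, 33.908). Then |BS| = |S − B| = 34.807.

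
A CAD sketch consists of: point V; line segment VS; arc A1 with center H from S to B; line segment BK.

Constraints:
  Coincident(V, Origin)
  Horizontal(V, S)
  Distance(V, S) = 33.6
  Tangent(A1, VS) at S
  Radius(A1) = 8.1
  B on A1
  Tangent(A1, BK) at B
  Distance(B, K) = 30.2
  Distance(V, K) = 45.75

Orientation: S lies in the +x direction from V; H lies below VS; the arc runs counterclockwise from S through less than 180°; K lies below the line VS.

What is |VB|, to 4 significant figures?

26.73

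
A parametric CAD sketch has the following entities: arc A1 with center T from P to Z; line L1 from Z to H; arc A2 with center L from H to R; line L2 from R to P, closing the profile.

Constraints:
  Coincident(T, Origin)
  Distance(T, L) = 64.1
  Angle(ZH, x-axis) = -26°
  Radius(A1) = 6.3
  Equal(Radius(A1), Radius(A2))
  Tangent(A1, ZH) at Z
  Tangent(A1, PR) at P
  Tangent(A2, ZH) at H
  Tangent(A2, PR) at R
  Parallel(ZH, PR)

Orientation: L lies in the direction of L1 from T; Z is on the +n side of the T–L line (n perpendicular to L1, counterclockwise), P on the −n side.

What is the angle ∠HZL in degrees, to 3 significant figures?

5.61°

The slot axis is L1's direction at -26.0°, so u = (cos -26.0°, sin -26.0°) = (0.899, -0.438) and n = (−sin -26.0°, cos -26.0°) = (0.438, 0.899). T is at the origin and L lies 64.1 along u from T, so L = 64.1·u = (57.6, -28.1). Tangency of A1 to both parallel lines with radius 6.3 puts Z and P at T ± 6.3·n: Z = (2.76, 5.66), P = (-2.76, -5.66). Equal radii place H and R the same way about L: H = L + 6.3·n = (60.4, -22.4), R = L − 6.3·n = (54.9, -33.8). Then cos ∠HZL = ZH·ZL / (|ZH||ZL|), giving 5.61°.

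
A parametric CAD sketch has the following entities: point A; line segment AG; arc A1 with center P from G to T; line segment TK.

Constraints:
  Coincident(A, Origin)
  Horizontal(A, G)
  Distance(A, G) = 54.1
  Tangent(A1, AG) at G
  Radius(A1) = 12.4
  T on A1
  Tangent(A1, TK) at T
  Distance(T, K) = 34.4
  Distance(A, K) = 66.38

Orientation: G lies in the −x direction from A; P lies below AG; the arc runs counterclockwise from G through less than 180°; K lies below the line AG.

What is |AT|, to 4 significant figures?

67.29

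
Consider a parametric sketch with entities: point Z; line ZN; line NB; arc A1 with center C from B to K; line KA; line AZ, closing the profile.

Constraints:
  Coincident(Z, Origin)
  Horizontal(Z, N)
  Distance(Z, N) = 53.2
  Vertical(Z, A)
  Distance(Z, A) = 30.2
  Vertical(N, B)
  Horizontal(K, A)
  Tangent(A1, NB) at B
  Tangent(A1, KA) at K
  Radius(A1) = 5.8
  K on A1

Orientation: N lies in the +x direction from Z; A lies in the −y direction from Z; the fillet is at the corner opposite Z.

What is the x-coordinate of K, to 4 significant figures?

47.40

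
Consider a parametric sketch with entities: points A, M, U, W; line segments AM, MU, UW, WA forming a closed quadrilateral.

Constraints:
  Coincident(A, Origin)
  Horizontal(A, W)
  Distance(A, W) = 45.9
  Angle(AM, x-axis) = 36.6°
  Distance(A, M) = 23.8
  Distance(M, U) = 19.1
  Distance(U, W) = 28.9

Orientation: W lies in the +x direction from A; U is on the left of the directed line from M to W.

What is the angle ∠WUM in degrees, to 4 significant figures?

75.26°

Checks: |MU| = 19.10 ✓; |UW| = 28.90 ✓.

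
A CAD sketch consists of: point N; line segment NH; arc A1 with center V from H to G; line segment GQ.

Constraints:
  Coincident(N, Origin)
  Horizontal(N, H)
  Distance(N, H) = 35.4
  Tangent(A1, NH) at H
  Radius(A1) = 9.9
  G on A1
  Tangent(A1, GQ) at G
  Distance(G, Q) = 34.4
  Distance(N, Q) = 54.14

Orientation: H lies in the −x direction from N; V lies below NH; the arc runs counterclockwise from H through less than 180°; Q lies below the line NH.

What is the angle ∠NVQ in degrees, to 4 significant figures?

96.52°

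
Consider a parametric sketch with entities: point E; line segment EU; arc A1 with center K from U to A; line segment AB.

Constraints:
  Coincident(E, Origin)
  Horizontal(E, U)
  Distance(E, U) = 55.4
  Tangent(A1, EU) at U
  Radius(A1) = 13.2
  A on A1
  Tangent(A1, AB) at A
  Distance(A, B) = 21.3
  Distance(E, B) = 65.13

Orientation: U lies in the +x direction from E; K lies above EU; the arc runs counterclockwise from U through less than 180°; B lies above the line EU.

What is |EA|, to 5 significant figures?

69.193

E is at the origin; E and U share the same y with |EU| = 55.4 and U on the +x side, so U = (55.400, 0.0000). Tangency of A1 to EU means the radius KU is perpendicular to EU, so K = U + (0, 13.2) = (55.400, 13.200). Since KA ⟂ AB (tangency), |KB| = √(13.2² + 21.3²) = 25.059 regardless of where A sits on A1. So B lies on both circle(E, 65.13) and circle(K, 25.059); the above-EU intersection is B = (52.806, 38.124). A is the foot of the tangent from B: A = (65.840, 21.277).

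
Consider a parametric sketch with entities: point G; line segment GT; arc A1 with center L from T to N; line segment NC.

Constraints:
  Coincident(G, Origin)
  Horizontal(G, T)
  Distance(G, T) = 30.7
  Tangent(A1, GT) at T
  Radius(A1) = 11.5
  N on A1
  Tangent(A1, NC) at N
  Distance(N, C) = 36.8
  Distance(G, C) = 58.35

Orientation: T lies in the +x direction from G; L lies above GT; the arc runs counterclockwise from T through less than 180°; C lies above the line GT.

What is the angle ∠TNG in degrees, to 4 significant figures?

34.22°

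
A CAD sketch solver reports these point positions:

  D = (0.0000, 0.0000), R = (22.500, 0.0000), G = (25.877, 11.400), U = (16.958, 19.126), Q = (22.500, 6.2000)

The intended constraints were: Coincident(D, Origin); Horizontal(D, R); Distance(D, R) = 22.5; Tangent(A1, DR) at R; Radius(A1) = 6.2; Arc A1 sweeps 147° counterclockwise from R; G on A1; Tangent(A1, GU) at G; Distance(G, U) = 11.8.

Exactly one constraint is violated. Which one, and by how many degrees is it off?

Tangent(A1, GU) at G — off by 7.90°.

D = (0.00, 0.00) ✓; D.y = 0.00, R.y = 0.00 ✓; |DR| = 22.50 ✓; ∠(QR, RD) = 90.00° ✓; |QR| = 6.200 ✓; bearing(Q→G) − bearing(Q→R) = 147.0° ✓; |QG| = 6.200 ✓; ∠(QG, GU) = 97.90° ✗; |GU| = 11.80 ✓.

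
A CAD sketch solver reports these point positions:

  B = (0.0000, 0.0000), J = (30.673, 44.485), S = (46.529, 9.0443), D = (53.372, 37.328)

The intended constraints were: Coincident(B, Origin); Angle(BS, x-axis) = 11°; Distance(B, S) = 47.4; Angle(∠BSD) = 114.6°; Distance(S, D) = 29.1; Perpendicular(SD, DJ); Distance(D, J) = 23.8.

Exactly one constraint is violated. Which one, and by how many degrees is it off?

Perpendicular(SD, DJ) — off by 3.90°.

B = (0.00, 0.00) ✓; BS at 11.00° ✓; |BS| = 47.40 ✓; ∠BSD = 114.6° ✓; |SD| = 29.10 ✓; ∠(SD, DJ) = 86.10° ✗; |DJ| = 23.80 ✓.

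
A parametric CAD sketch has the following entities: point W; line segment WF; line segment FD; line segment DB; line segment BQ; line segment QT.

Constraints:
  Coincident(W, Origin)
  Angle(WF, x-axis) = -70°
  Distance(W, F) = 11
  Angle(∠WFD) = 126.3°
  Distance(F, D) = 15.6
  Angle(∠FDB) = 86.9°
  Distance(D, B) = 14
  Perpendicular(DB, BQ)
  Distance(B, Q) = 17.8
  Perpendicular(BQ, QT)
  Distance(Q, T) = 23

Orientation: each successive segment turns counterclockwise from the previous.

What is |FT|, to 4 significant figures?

10.09

W is at the origin; WF runs at -70.0° with length 11.0, so F = (3.762, -10.34). ∠WFD = 126.3° gives FD at -16.30° from the x-axis; with |FD| = 15.6, D = (18.74, -14.72). ∠FDB = 86.9° gives DB at 76.80° from the x-axis; with |DB| = 14.0, B = (21.93, -1.085). The perpendicularity gives BQ at right angles to DB, so BQ runs at 166.8°; with |BQ| = 17.8, Q = (4.602, 2.980). BQ is perpendicular to QT, so QT runs at -103.2°; with |QT| = 23.0, T = (-0.6497, -19.41). Then |FT| = |T − F| = 10.09.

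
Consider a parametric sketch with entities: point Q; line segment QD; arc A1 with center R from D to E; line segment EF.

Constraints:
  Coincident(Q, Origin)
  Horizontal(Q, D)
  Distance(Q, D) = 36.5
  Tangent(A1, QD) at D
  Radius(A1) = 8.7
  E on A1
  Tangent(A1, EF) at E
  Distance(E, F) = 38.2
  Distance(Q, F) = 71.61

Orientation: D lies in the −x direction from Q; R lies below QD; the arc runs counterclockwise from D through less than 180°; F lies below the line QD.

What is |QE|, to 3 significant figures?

44.9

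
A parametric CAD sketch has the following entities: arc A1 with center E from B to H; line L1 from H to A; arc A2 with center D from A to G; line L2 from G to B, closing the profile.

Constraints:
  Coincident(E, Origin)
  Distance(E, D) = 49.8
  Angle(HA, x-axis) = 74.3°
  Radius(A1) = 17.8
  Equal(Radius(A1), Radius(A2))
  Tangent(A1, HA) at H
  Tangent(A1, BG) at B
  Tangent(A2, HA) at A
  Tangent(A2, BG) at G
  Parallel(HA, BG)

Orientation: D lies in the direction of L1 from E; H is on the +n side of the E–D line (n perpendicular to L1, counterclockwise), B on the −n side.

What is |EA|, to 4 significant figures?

52.89

The slot axis is L1's direction at 74.3°, so u = (cos 74.3°, sin 74.3°) = (0.2706, 0.9627) and n = (−sin 74.3°, cos 74.3°) = (-0.9627, 0.2706). E is at the origin and D lies 49.8 along u from E, so D = 49.8·u = (13.48, 47.94). Tangency of A1 to both parallel lines with radius 17.8 puts H and B at E ± 17.8·n: H = (-17.14, 4.817), B = (17.14, -4.817). Equal radii place A and G the same way about D: A = D + 17.8·n = (-3.660, 52.76), G = D − 17.8·n = (30.61, 43.13). Then |EA| = |A − E| = 52.89.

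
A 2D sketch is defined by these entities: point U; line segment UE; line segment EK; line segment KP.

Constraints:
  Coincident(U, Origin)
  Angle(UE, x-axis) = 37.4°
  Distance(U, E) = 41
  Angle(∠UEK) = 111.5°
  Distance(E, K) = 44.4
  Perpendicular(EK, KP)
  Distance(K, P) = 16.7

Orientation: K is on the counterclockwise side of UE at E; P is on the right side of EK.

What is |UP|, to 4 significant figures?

80.87

U is at the origin; UE runs at 37.4° with length 41.0, so E = 41.0·(cos 37.4°, sin 37.4°) = (32.57, 24.90). ∠UEK = 111.5°, so EK runs at 37.4° + (180° − 111.5°) = 105.9° from the x-axis; with |EK| = 44.4, K = E + 44.4·(cos 105.9°, sin 105.9°) = (20.41, 67.60). EK is perpendicular to KP; with |KP| = 16.7 on the right of EK, P = K + 16.7·(0.9617, 0.2740) = (36.47, 72.18). Then |UP| = |P − U| = 80.87.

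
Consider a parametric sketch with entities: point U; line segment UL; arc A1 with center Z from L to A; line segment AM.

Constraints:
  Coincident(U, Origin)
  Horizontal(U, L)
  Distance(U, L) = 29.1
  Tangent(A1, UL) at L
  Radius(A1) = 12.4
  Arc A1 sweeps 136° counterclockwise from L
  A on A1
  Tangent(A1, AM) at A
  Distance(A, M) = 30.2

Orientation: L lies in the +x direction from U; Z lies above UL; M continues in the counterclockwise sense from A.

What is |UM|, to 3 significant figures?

45.2

U is at the origin; U and L share the same y with |UL| = 29.1 and L on the +x side, so L = (29.1, 0.00). Since A1 is tangent to UL there, ZL ⟂ UL, so Z = L + (0, 12.4) = (29.1, 12.4). On A1, L sits at bearing -90° from Z; a 136° counterclockwise sweep puts A at bearing 46°, so A = Z + 12.4·(cos 46°, sin 46°) = (37.7, 21.3). Since A1 is tangent to AM there, ZA ⟂ AM, so AM runs along (−sin 46°, cos 46°); with |AM| = 30.2, M = (16.0, 42.3). Then |UM| = |M − U| = 45.2.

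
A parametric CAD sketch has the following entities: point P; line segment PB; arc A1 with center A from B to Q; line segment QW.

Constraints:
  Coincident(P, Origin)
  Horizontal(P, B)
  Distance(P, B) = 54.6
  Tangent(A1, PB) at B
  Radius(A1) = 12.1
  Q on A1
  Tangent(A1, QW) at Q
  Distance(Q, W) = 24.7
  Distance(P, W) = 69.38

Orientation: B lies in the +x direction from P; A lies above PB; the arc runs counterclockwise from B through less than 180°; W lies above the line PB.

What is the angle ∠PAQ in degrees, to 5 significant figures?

171.49°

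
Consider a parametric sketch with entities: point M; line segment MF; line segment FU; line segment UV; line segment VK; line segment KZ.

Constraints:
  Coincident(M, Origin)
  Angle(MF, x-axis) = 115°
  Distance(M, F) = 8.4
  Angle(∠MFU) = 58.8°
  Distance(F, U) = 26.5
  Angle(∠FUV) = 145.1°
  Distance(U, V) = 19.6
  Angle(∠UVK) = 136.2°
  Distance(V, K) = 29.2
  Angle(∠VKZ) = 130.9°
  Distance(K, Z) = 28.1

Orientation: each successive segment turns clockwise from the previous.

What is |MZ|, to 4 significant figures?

61.03

M is at the origin; MF runs at 115.0° with length 8.4, so F = (-3.550, 7.613). ∠MFU = 58.8° gives FU at -6.200° from the x-axis; with |FU| = 26.5, U = (22.80, 4.751). ∠FUV = 145.1° gives UV at -41.10° from the x-axis; with |UV| = 19.6, V = (37.56, -8.134). ∠UVK = 136.2° gives VK at -84.90° from the x-axis; with |VK| = 29.2, K = (40.16, -37.22). ∠VKZ = 130.9° gives KZ at -134.0° from the x-axis; with |KZ| = 28.1, Z = (20.64, -57.43). Then |MZ| = |Z − M| = 61.03.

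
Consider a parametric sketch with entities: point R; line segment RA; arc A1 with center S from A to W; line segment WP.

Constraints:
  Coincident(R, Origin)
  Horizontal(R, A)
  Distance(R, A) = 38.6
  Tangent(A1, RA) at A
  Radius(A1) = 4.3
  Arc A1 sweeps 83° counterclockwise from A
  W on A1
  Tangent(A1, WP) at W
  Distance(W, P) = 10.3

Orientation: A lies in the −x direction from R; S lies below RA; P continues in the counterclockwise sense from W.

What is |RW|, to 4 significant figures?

43.03

Since A1 is tangent to RA there, SA ⟂ RA, so S = A + (0, -4.3) = (-38.60, -4.300). On A1, A sits at bearing 90° from S; an 83° counterclockwise sweep puts W at bearing 173°, so W = S + 4.3·(cos 173°, sin 173°) = (-42.87, -3.776). Then |RW| = |W − R| = 43.03.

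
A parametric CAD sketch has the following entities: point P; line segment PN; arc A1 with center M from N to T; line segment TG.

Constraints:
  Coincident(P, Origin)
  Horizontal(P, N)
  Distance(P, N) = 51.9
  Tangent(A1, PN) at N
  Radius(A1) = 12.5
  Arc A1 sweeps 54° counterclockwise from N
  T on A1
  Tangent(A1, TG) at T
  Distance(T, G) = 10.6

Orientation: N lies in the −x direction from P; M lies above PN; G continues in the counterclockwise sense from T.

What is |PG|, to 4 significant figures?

38.11

On A1, N sits at bearing -90° from M; a 54° counterclockwise sweep puts T at bearing -36°, so T = M + 12.5·(cos -36°, sin -36°) = (-41.79, 5.153). Since A1 is tangent to TG there, MT ⟂ TG, so TG runs along (−sin -36°, cos -36°); with |TG| = 10.6, G = (-35.56, 13.73). Then |PG| = |G − P| = 38.11.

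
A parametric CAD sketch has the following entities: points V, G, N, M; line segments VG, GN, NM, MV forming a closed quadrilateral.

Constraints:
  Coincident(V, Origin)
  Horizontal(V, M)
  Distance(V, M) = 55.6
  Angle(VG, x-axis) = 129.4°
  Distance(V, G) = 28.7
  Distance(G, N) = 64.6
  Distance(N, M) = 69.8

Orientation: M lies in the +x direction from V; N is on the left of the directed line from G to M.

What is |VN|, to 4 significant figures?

71.65

V is at the origin; V and M share the same y with |VM| = 55.6 and M in +x, so M = (55.6, 0). VG runs at 129.4° with |VG| = 28.7, so G = (-18.22, 22.18). N is determined by |GN| = 64.6 and |NM| = 69.8 together: it lies at the intersection of circle(G, 64.6) and circle(M, 69.8). With |GM| = 77.08, the foot of the radical line on GM is 34.00 from G and the perpendicular offset is √(64.6² − 34.00²) = 54.93. Taking the left-of-GM solution: N = (30.15, 65.00).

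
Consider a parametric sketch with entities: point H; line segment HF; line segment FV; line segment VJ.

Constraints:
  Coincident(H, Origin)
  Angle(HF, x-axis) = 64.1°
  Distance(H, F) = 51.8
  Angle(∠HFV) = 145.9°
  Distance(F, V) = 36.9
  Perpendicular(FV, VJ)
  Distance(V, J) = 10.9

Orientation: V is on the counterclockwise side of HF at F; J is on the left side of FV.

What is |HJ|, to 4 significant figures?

81.83

H is at the origin; HF runs at 64.1° with length 51.8, so F = 51.8·(cos 64.1°, sin 64.1°) = (22.63, 46.60). ∠HFV = 145.9°, so FV runs at 64.1° + (180° − 145.9°) = 98.20° from the x-axis; with |FV| = 36.9, V = F + 36.9·(cos 98.20°, sin 98.20°) = (17.36, 83.12). FV ⟂ VJ; with |VJ| = 10.9 on the left of FV, J = V + 10.9·(-0.9898, -0.1426) = (6.575, 81.57). Then |HJ| = |J − H| = 81.83.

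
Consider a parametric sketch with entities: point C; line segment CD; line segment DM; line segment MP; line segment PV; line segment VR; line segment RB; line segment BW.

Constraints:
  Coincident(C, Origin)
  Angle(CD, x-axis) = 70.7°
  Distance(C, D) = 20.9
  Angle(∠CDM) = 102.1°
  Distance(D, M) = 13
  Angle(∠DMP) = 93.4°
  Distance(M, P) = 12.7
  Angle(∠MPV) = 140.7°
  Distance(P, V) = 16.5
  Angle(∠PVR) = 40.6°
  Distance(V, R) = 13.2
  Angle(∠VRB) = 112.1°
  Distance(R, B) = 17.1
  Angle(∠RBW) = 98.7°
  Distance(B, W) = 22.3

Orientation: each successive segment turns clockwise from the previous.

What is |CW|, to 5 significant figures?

35.708

C is at the origin; CD runs at 70.7° with length 20.9, so D = (6.9078, 19.725). ∠CDM = 102.1° gives DM at -7.2000° from the x-axis; with |DM| = 13.0, M = (19.805, 18.096). ∠DMP = 93.4° gives MP at -93.800° from the x-axis; with |MP| = 12.7, P = (18.964, 5.4240). ∠MPV = 140.7° gives PV at -133.10° from the x-axis; with |PV| = 16.5, V = (7.6895, -6.6236). ∠PVR = 40.6° gives VR at 87.500° from the x-axis; with |VR| = 13.2, R = (8.2653, 6.5638). ∠VRB = 112.1° gives RB at 19.600° from the x-axis; with |RB| = 17.1, B = (24.375, 12.300). ∠RBW = 98.7° gives BW at -61.700° from the x-axis; with |BW| = 22.3, W = (34.947, -7.3346). Then |CW| = |W − C| = 35.708.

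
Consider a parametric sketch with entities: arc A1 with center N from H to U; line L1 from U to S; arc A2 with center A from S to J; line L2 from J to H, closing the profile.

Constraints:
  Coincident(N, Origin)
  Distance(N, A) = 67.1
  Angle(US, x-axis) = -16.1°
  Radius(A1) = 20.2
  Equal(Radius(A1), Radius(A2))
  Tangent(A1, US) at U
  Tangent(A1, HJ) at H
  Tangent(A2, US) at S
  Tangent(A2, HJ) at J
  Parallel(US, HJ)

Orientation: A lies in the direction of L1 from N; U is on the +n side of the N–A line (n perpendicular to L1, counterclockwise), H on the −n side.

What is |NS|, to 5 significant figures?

70.075

The slot axis is L1's direction at -16.1°, so u = (cos -16.1°, sin -16.1°) = (0.96078, -0.27731) and n = (−sin -16.1°, cos -16.1°) = (0.27731, 0.96078). N is at the origin and A lies 67.1 along u from N, so A = 67.1·u = (64.468, -18.608). Tangency of A1 to both parallel lines with radius 20.2 puts U and H at N ± 20.2·n: U = (5.6018, 19.408), H = (-5.6018, -19.408). Equal radii place S and J the same way about A: S = A + 20.2·n = (70.070, 0.79993), J = A − 20.2·n = (58.867, -38.016). Then |NS| = |S − N| = 70.075.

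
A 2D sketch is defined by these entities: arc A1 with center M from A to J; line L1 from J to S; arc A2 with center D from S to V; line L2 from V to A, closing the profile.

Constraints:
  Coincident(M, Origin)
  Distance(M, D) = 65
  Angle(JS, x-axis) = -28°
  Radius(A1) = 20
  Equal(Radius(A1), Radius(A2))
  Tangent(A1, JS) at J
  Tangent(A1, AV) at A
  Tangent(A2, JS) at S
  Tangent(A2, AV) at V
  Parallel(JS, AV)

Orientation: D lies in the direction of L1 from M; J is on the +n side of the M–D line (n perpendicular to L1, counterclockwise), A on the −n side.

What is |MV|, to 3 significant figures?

68.0

The slot axis is L1's direction at -28.0°, so u = (cos -28.0°, sin -28.0°) = (0.883, -0.469) and n = (−sin -28.0°, cos -28.0°) = (0.469, 0.883). M is at the origin and D lies 65.0 along u from M, so D = 65.0·u = (57.4, -30.5). Tangency of A1 to both parallel lines with radius 20.0 puts J and A at M ± 20.0·n: J = (9.39, 17.7), A = (-9.39, -17.7). Equal radii place S and V the same way about D: S = D + 20.0·n = (66.8, -12.9), V = D − 20.0·n = (48.0, -48.2). Then |MV| = |V − M| = 68.0.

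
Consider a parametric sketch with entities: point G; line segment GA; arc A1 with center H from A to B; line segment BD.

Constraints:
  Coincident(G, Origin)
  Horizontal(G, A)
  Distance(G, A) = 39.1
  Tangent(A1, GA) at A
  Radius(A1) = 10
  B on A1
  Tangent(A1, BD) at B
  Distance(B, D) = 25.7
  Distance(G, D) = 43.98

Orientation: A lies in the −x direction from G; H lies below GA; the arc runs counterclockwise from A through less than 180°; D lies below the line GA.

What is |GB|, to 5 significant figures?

49.044

G is at the origin; GA is horizontal with |GA| = 39.1 and A on the −x side, so A = (-39.100, 0.0000). A1 meets GA tangentially, so HA is at right angles to GA, so H = A + (0, -10) = (-39.100, -10.000). Since HB ⟂ BD (tangency), |HD| = √(10.0² + 25.7²) = 27.577 regardless of where B sits on A1. So D lies on both circle(G, 43.98) and circle(H, 27.577); the below-GA intersection is D = (-26.949, -34.756). B is the foot of the tangent from D: B = (-45.868, -17.361).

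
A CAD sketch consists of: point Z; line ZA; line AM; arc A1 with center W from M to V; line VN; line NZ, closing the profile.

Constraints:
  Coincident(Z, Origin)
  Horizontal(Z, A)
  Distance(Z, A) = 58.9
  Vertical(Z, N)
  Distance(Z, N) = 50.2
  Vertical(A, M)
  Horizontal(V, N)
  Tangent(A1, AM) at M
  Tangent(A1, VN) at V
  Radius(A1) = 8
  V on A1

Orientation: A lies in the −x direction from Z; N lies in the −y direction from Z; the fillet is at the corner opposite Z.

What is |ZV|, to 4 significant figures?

71.49

The virtual corner opposite Z is at (-58.90, -50.20). Since A1 is tangent to AM there, WM ⟂ AM and since A1 is tangent to VN there, WV ⟂ VN, with radius 8.0, so the center W sits 8.0 in from both sides at W = (-50.90, -42.20). That places the tangent points at M = (-58.90, -42.20) on AM and V = (-50.90, -50.20) on VN. Then |ZV| = |V − Z| = 71.49.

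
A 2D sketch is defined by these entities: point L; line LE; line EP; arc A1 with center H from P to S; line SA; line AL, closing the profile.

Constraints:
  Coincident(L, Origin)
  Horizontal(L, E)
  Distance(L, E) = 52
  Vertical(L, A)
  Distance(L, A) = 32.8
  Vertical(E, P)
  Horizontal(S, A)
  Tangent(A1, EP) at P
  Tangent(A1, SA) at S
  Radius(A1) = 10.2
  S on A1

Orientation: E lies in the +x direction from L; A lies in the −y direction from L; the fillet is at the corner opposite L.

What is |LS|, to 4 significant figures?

53.13

L is at the origin; L and E share the same y with |LE| = 52.0 and E on the +x side, so E = (52.00, 0.000). L and A share the same x with |LA| = 32.8 and A on the −y side, so A = (0.000, -32.80). The virtual corner opposite L is at (52.00, -32.80). Since A1 is tangent to EP there, HP ⟂ EP and the tangent condition forces HS to be normal to SA, with radius 10.2, so the center H sits 10.2 in from both sides at H = (41.80, -22.60). That places the tangent points at P = (52.00, -22.60) on EP and S = (41.80, -32.80) on SA. Then |LS| = |S − L| = 53.13.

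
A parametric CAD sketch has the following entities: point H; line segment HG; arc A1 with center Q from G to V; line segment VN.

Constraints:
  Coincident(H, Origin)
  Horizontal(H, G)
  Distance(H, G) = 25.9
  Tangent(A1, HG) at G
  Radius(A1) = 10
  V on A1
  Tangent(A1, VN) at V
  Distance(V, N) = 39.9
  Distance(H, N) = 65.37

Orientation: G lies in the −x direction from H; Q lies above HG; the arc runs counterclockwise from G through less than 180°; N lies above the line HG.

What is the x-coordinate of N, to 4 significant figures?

-47.28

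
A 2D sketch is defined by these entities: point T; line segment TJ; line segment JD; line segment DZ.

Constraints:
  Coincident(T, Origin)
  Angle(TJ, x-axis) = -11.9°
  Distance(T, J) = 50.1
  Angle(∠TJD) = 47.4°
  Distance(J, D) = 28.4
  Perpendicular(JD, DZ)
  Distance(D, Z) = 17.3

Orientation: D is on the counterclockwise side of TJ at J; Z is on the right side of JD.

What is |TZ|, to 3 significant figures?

54.5

∠TJD = 47.4°, so JD runs at -11.9° + (180° − 47.4°) = 121° from the x-axis; with |JD| = 28.4, D = J + 28.4·(cos 121°, sin 121°) = (34.5, 14.1). JD ⟂ DZ; with |DZ| = 17.3 on the right of JD, Z = D + 17.3·(0.860, 0.511) = (49.4, 22.9). Then |TZ| = |Z − T| = 54.5.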